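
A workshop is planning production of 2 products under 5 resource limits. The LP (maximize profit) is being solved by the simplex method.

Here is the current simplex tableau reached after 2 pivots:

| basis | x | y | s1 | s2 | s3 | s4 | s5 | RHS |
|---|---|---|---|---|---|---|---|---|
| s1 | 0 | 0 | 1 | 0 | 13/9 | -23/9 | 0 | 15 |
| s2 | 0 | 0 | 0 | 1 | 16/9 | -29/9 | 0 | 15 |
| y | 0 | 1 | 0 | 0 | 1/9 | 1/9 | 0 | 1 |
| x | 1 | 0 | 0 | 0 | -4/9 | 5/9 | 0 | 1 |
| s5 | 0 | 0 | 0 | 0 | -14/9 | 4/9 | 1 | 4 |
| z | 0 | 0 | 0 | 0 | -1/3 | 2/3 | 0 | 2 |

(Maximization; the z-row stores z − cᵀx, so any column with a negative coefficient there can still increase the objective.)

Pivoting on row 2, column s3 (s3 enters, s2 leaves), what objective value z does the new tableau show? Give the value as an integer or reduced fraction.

Minimum ratio for s3: 15/(16/9) = 135/16.
z changes by −(z-row coeff of s3)·ratio = −(-1/3)·(135/16) = 45/16.
New z = 2 + (45/16) = 77/16.

77/16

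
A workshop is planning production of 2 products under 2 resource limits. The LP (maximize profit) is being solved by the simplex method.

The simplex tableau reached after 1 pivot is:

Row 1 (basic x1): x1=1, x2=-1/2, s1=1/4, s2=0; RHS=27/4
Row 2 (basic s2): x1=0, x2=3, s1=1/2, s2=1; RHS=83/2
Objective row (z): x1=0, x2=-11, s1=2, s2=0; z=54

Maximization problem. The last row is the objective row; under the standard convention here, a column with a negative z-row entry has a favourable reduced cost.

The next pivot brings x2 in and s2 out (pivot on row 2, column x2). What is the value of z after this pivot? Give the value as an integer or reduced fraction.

1237/6

Minimum ratio for x2: (83/2)/3 = 83/6.
z changes by −(z-row coeff of x2)·ratio = −(-11)·(83/6) = 913/6.
New z = 54 + (913/6) = 1237/6.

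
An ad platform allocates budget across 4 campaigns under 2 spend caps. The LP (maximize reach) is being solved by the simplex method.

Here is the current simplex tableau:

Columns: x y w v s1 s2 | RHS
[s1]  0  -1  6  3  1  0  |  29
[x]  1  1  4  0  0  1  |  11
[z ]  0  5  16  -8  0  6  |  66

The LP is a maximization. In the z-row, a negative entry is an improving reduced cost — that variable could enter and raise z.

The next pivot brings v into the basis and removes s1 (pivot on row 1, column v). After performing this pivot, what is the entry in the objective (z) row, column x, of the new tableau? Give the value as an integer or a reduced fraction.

Pivot element is row 1, column v: 3.
Normalize row 1: new (row 1, x) = 0/3 = 0.
z-row ← z-row − (-8)·(new row 1): 0 − (-8)·0 = 0.

0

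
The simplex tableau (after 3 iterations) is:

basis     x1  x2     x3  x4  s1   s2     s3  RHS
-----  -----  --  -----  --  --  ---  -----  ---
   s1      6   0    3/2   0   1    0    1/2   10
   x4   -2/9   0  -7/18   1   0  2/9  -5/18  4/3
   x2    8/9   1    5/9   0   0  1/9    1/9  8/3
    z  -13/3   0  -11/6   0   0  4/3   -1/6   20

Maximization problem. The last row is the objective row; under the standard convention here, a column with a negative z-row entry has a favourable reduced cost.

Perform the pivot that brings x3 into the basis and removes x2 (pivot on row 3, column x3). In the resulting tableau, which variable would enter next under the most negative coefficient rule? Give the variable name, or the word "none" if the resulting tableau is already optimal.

Pivot element 5/9. New z-row = old z-row − (-11/6)·(row 3/(5/9)).
Updated z-row coefficients: x1: -7/5, x2: 33/10, x3: 0, x4: 0, s1: 0, s2: 17/10, s3: 1/5.
The most negative is -7/5 in column x1, so x1 would enter next.

x1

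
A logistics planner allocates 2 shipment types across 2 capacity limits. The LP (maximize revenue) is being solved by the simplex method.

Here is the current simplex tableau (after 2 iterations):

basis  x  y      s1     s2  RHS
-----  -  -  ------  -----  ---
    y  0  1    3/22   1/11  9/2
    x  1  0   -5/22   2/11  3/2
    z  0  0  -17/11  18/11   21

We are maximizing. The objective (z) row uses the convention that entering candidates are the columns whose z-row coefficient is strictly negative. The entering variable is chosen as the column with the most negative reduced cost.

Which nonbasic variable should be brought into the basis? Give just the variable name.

Objective-row coefficients: x: 0, y: 0, s1: -17/11, s2: 18/11.
The most negative is -17/11 in column s1, so s1 enters.

s1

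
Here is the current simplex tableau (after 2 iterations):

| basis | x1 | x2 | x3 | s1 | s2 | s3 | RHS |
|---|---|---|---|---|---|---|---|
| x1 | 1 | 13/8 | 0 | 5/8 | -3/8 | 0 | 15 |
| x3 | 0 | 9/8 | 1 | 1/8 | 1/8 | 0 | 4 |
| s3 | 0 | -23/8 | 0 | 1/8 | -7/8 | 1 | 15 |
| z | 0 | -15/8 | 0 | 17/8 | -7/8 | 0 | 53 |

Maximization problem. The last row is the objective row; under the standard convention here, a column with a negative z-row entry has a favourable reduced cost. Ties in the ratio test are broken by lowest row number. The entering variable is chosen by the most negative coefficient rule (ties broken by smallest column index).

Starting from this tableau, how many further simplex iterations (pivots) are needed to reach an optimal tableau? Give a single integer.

2

pivot: x2 in, x3 out → z = 179/3
pivot: s2 in, x2 out → z = 81
No improving column remains; optimal.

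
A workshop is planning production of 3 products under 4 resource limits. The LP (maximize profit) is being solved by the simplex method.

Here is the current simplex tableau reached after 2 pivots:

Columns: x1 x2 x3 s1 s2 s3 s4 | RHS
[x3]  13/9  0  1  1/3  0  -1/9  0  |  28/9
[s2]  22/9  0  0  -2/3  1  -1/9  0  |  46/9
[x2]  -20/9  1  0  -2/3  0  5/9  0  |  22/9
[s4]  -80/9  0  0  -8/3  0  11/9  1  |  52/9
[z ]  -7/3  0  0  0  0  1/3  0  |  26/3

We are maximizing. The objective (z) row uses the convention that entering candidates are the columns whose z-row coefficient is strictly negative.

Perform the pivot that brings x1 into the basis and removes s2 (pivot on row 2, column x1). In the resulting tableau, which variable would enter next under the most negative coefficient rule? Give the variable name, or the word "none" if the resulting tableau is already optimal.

s1

Pivot element 22/9. New z-row = old z-row − (-7/3)·(row 2/(22/9)).
Updated z-row coefficients: x1: 0, x2: 0, x3: 0, s1: -7/11, s2: 21/22, s3: 5/22, s4: 0.
The most negative is -7/11 in column s1, so s1 would enter next.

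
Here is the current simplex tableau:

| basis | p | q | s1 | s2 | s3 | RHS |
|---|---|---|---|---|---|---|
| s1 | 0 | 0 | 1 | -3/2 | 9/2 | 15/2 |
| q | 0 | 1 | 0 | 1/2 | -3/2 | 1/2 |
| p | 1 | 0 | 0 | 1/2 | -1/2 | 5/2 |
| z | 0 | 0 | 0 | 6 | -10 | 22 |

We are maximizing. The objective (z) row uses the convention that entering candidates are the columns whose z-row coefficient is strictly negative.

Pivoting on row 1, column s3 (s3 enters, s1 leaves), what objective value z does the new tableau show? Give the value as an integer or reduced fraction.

Minimum ratio for s3: (15/2)/(9/2) = 5/3.
z changes by −(z-row coeff of s3)·ratio = −(-10)·(5/3) = 50/3.
New z = 22 + (50/3) = 116/3.

116/3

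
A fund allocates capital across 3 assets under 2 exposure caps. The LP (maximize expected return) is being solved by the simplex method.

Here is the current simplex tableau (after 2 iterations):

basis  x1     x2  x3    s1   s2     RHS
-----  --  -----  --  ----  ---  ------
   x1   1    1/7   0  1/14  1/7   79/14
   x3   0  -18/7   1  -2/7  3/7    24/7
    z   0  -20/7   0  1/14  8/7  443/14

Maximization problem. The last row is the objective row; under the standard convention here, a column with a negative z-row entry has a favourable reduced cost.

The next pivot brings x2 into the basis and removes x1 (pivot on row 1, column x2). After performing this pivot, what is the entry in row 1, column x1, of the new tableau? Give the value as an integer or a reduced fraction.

7

Pivot element is row 1, column x2: 1/7.
Normalize row 1: new (row 1, x1) = 1/(1/7) = 7.
Row 1 is the pivot row, so the entry is 7.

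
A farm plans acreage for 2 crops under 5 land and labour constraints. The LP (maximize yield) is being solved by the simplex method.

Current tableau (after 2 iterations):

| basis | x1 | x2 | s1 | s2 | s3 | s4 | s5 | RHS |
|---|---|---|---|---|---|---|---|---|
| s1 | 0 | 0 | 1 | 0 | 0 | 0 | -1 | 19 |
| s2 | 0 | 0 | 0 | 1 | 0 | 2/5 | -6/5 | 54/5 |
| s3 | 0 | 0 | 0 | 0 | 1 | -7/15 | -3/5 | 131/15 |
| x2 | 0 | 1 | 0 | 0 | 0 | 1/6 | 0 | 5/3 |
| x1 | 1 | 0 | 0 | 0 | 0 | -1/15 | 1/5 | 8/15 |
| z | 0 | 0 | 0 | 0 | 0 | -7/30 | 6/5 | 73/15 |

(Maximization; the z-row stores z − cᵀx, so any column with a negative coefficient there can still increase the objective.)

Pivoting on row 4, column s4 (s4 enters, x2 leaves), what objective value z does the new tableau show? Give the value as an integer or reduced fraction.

Minimum ratio for s4: (5/3)/(1/6) = 10.
z changes by −(z-row coeff of s4)·ratio = −(-7/30)·10 = 7/3.
New z = 73/15 + (7/3) = 36/5.

36/5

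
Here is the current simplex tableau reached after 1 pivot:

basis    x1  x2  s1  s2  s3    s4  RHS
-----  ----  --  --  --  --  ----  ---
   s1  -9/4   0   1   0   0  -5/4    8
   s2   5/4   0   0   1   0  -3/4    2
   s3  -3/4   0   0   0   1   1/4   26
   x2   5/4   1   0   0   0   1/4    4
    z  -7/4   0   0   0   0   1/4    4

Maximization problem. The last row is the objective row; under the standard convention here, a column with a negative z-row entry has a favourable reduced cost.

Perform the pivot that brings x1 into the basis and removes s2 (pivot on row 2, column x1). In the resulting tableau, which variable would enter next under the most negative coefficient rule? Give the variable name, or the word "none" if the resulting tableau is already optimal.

Pivot element 5/4. New z-row = old z-row − (-7/4)·(row 2/(5/4)).
Updated z-row coefficients: x1: 0, x2: 0, s1: 0, s2: 7/5, s3: 0, s4: -4/5.
The most negative is -4/5 in column s4, so s4 would enter next.

s4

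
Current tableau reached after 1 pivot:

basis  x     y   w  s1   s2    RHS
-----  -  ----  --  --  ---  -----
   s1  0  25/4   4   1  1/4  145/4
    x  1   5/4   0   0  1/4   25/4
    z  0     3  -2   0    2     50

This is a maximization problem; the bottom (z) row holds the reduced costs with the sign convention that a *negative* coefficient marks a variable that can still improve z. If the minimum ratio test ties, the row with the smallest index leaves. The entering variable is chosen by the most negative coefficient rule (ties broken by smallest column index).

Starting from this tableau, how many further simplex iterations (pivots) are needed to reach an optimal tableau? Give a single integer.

pivot: w in, s1 out → z = 545/8
No improving column remains; optimal.

1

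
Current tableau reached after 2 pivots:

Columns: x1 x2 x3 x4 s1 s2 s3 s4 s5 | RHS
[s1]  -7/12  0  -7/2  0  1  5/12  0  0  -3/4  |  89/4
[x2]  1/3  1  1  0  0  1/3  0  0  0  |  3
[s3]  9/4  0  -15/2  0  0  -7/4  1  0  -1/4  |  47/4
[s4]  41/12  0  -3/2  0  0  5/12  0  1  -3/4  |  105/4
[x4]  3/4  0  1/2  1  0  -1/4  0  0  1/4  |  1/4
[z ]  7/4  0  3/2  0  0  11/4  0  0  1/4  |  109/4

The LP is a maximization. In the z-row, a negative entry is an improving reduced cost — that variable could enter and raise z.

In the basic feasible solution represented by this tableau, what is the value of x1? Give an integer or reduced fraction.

0

x1 is nonbasic (not in the basis column), so its value in the current BFS is 0.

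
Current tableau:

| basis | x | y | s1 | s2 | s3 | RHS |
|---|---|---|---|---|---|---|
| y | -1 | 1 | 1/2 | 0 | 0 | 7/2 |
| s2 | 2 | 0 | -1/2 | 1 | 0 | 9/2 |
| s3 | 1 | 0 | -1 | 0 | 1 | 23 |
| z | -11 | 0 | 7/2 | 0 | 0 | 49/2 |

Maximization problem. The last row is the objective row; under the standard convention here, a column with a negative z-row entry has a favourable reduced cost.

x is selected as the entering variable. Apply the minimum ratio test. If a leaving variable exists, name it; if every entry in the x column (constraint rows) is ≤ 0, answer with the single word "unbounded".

s2

Ratios: row 1 (y): entry -1 ≤ 0, skip; row 2 (s2): (9/2)/2 = 9/4; row 3 (s3): 23/1 = 23.
Minimum ratio is in the s2 row, so s2 leaves.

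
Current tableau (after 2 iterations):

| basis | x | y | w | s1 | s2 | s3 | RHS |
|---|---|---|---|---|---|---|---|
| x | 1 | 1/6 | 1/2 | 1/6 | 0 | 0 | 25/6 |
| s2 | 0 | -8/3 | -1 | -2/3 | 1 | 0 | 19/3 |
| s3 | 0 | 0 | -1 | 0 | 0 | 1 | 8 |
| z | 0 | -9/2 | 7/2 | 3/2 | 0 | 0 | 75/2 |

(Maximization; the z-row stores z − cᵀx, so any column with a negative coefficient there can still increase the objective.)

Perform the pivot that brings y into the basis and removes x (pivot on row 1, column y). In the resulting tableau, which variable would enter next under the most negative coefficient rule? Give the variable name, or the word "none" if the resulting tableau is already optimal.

none

Pivot element 1/6. New z-row = old z-row − (-9/2)·(row 1/(1/6)).
Updated z-row coefficients: x: 27, y: 0, w: 17, s1: 6, s2: 0, s3: 0.
No coefficient is strictly negative; the tableau after this pivot is optimal.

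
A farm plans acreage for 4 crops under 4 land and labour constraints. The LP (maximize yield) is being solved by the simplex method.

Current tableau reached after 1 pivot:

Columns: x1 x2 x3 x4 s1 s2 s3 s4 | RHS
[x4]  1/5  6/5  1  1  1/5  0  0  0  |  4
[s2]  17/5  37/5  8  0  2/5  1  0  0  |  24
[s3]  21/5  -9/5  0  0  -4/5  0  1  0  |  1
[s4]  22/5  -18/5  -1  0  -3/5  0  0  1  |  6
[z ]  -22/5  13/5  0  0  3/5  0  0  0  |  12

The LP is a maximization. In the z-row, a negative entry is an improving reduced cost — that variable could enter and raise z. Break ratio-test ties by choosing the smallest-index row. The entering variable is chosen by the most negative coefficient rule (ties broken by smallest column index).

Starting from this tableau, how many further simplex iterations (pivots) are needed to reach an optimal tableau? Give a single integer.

pivot: x1 in, s3 out → z = 274/21
pivot: s1 in, x4 out → z = 17
No improving column remains; optimal.

2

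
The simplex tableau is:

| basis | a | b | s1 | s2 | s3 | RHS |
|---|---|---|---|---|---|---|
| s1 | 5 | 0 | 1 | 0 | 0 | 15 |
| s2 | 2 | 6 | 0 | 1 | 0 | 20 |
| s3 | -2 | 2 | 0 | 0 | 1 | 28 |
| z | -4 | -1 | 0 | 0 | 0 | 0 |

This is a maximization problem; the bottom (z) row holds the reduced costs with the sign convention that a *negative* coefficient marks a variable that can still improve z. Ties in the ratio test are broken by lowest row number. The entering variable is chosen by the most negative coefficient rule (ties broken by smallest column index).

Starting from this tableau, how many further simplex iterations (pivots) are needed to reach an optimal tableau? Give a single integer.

2

pivot: a in, s1 out → z = 12
pivot: b in, s2 out → z = 43/3
No improving column remains; optimal.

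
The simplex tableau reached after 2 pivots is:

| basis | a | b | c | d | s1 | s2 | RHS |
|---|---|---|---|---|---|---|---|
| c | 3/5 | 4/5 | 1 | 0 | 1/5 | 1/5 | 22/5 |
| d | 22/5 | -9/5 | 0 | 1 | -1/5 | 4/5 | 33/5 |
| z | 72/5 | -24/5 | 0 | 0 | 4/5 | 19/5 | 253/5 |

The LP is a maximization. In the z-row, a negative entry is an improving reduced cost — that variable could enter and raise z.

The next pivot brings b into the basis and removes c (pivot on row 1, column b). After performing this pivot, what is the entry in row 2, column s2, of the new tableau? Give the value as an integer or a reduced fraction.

Pivot element is row 1, column b: 4/5.
Normalize row 1: new (row 1, s2) = (1/5)/(4/5) = 1/4.
row 2 ← row 2 − (-9/5)·(new row 1): 4/5 − (-9/5)·(1/4) = 5/4.

5/4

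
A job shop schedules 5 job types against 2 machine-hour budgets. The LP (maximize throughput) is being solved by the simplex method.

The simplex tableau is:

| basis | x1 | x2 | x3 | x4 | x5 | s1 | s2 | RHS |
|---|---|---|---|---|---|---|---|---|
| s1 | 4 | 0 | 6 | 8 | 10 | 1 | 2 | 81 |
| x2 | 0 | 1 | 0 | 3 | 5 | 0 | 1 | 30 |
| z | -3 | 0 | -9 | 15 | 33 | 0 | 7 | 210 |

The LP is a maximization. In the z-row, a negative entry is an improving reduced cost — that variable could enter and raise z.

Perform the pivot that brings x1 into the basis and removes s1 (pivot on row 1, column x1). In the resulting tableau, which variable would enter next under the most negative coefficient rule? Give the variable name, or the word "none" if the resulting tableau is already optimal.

Pivot element 4. New z-row = old z-row − (-3)·(row 1/4).
Updated z-row coefficients: x1: 0, x2: 0, x3: -9/2, x4: 21, x5: 81/2, s1: 3/4, s2: 17/2.
The most negative is -9/2 in column x3, so x3 would enter next.

x3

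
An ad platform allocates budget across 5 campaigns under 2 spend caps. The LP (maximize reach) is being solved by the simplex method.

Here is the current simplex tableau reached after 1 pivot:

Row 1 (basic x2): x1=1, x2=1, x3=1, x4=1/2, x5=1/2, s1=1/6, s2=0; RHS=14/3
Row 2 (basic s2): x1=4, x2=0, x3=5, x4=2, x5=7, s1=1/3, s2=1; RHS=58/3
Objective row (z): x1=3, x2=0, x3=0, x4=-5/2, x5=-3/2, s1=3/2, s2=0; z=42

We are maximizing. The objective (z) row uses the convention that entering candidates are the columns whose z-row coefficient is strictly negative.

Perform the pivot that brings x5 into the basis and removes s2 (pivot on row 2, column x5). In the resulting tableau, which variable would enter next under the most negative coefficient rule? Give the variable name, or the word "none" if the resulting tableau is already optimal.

Pivot element 7. New z-row = old z-row − (-3/2)·(row 2/7).
Updated z-row coefficients: x1: 27/7, x2: 0, x3: 15/14, x4: -29/14, x5: 0, s1: 11/7, s2: 3/14.
The most negative is -29/14 in column x4, so x4 would enter next.

x4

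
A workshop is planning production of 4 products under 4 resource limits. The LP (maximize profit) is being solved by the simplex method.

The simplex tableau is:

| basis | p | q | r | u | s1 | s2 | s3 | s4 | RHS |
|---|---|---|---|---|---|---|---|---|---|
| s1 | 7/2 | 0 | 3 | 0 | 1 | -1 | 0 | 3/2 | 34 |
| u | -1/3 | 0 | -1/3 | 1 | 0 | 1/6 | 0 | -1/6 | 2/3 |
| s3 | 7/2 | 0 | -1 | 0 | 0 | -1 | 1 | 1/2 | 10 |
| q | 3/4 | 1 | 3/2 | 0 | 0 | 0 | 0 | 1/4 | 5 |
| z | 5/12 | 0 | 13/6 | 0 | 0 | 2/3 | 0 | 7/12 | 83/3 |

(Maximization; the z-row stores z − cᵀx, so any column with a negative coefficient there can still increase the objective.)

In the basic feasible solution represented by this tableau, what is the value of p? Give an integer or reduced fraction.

p is nonbasic (not in the basis column), so its value in the current BFS is 0.

0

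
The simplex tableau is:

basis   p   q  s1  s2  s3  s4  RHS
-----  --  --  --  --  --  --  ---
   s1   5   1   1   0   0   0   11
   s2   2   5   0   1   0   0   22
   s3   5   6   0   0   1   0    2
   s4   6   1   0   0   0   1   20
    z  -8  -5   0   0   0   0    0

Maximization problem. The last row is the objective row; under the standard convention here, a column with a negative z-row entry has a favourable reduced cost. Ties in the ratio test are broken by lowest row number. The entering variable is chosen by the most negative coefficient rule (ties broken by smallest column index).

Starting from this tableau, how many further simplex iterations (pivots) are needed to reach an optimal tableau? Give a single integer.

1

pivot: p in, s3 out → z = 16/5
No improving column remains; optimal.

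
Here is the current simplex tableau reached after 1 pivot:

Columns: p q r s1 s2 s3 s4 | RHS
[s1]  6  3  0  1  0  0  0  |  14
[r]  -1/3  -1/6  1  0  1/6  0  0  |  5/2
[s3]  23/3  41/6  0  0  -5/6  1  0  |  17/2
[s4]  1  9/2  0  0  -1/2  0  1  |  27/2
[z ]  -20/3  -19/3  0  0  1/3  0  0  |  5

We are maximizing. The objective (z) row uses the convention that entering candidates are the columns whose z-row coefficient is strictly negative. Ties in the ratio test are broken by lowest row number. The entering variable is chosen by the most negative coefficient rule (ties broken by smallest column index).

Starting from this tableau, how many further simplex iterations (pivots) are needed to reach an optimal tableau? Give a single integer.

pivot: p in, s3 out → z = 285/23
pivot: q in, p out → z = 528/41
pivot: s2 in, r out → z = 21
No improving column remains; optimal.

3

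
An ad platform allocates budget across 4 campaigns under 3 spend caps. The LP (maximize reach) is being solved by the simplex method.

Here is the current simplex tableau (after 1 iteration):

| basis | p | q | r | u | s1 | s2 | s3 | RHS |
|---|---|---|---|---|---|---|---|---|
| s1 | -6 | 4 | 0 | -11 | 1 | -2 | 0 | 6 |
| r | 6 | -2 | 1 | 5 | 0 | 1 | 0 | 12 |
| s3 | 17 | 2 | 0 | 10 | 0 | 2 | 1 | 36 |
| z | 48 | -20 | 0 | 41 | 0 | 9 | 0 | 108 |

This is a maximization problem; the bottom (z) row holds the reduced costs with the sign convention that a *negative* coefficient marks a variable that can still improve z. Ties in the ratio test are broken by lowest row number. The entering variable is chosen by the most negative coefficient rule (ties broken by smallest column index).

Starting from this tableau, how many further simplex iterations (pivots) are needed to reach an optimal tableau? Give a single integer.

pivot: q in, s1 out → z = 138
pivot: u in, s3 out → z = 5202/31
No improving column remains; optimal.

2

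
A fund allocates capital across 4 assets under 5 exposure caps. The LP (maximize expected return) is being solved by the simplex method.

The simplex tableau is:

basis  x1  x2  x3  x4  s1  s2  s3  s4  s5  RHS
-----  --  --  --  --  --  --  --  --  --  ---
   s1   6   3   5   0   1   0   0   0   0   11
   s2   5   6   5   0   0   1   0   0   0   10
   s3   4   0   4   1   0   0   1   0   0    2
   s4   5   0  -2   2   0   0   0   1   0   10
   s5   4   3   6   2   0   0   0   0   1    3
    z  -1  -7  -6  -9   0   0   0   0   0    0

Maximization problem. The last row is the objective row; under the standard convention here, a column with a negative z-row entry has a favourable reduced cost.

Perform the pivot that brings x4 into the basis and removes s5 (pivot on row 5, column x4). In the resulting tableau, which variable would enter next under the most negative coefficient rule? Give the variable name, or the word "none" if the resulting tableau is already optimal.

Pivot element 2. New z-row = old z-row − (-9)·(row 5/2).
Updated z-row coefficients: x1: 17, x2: 13/2, x3: 21, x4: 0, s1: 0, s2: 0, s3: 0, s4: 0, s5: 9/2.
No coefficient is strictly negative; the tableau after this pivot is optimal.

none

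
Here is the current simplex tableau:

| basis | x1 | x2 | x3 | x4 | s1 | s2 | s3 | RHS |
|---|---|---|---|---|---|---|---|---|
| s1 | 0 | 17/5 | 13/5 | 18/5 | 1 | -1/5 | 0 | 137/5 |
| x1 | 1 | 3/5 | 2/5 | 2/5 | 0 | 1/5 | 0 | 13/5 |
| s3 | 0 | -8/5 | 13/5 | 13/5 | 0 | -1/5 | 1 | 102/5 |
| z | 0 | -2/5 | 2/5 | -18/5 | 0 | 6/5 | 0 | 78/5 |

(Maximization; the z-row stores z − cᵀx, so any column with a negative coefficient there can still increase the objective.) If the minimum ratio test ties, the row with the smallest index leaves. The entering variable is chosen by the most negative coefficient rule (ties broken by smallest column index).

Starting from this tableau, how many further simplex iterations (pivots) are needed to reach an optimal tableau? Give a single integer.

pivot: x4 in, x1 out → z = 39
No improving column remains; optimal.

1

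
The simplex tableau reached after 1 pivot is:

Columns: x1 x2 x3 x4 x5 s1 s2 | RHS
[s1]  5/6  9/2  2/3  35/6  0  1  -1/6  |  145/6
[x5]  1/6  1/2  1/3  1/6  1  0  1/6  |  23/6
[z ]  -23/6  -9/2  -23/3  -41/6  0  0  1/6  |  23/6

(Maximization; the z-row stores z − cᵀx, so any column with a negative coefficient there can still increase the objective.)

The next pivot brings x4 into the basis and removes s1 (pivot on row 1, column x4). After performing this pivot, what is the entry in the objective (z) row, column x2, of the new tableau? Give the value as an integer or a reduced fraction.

Pivot element is row 1, column x4: 35/6.
Normalize row 1: new (row 1, x2) = (9/2)/(35/6) = 27/35.
z-row ← z-row − (-41/6)·(new row 1): -9/2 − (-41/6)·(27/35) = 27/35.

27/35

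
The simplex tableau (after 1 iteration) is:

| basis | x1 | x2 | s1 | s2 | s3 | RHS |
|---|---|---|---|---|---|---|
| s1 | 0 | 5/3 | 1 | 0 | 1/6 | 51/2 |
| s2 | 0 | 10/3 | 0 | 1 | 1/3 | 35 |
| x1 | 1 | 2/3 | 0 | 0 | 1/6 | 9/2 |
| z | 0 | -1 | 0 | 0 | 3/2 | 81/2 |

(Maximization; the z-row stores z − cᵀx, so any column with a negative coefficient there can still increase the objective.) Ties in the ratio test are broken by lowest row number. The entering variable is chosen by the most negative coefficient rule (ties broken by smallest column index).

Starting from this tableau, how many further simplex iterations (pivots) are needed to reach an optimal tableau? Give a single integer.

1

pivot: x2 in, x1 out → z = 189/4
No improving column remains; optimal.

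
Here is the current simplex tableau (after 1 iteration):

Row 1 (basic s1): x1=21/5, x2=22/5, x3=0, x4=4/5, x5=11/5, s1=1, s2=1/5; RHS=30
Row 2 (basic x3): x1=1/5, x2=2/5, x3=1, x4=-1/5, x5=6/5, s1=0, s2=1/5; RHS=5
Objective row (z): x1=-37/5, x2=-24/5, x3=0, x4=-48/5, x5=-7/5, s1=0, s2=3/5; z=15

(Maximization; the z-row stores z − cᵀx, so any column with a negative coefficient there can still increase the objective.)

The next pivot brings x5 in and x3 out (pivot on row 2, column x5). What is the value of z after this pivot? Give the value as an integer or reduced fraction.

125/6

Minimum ratio for x5: 5/(6/5) = 25/6.
z changes by −(z-row coeff of x5)·ratio = −(-7/5)·(25/6) = 35/6.
New z = 15 + (35/6) = 125/6.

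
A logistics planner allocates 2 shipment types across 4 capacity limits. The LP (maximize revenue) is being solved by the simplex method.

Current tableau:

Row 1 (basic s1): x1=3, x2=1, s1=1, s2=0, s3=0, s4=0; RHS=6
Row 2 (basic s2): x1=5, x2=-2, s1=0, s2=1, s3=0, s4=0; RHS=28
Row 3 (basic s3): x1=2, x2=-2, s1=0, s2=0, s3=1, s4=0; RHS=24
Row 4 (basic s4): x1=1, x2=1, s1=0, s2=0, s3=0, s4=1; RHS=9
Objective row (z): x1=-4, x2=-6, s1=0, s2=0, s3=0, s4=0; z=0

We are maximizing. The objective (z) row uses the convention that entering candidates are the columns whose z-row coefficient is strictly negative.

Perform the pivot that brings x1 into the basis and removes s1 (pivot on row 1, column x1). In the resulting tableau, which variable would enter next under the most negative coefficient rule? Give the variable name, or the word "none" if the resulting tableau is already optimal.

Pivot element 3. New z-row = old z-row − (-4)·(row 1/3).
Updated z-row coefficients: x1: 0, x2: -14/3, s1: 4/3, s2: 0, s3: 0, s4: 0.
The most negative is -14/3 in column x2, so x2 would enter next.

x2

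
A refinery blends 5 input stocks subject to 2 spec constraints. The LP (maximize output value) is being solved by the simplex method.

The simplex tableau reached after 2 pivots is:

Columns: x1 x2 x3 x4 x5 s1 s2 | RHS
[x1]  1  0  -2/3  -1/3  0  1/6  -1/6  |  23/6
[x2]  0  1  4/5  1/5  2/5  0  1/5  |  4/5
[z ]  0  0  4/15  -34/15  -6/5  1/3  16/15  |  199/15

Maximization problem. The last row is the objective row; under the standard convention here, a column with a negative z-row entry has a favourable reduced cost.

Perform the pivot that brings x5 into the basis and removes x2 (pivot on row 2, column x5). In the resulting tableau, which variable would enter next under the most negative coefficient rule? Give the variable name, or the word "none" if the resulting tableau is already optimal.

Pivot element 2/5. New z-row = old z-row − (-6/5)·(row 2/(2/5)).
Updated z-row coefficients: x1: 0, x2: 3, x3: 8/3, x4: -5/3, x5: 0, s1: 1/3, s2: 5/3.
The most negative is -5/3 in column x4, so x4 would enter next.

x4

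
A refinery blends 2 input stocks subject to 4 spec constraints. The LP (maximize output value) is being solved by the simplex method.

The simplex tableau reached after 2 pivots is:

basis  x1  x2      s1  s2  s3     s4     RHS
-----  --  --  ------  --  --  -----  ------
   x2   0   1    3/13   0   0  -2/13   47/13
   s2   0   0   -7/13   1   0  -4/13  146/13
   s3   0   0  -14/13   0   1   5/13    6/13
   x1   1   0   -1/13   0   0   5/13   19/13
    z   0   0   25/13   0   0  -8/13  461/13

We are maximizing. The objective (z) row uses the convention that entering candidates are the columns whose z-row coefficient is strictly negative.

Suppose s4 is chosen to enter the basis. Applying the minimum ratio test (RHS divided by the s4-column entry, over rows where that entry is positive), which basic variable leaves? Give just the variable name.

s3

Ratios: row 1 (x2): entry -2/13 ≤ 0, skip; row 2 (s2): entry -4/13 ≤ 0, skip; row 3 (s3): (6/13)/(5/13) = 6/5; row 4 (x1): (19/13)/(5/13) = 19/5.
Minimum ratio 6/5 is in the s3 row, so s3 leaves.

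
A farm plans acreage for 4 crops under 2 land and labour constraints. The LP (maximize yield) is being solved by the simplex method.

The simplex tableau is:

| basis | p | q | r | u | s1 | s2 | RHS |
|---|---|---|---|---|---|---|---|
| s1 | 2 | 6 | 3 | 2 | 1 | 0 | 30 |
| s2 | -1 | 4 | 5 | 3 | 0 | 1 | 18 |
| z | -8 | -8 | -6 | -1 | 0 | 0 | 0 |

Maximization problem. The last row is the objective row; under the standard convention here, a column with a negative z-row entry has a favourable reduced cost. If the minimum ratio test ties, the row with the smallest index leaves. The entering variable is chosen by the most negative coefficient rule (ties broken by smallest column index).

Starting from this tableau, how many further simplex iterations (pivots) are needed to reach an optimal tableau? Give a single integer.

1

pivot: p in, s1 out → z = 120
No improving column remains; optimal.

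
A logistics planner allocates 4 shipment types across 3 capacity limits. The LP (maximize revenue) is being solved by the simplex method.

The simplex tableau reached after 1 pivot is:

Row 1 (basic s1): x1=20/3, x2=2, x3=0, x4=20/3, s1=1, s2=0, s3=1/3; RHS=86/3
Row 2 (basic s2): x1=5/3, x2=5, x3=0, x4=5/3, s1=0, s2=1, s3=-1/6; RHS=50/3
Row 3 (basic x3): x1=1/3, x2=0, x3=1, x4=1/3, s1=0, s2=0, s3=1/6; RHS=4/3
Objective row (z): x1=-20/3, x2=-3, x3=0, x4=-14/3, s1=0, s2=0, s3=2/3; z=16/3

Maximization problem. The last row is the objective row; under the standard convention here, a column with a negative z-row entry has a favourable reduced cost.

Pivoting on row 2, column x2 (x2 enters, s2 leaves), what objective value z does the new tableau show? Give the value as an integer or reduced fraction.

46/3

Minimum ratio for x2: (50/3)/5 = 10/3.
z changes by −(z-row coeff of x2)·ratio = −(-3)·(10/3) = 10.
New z = 16/3 + 10 = 46/3.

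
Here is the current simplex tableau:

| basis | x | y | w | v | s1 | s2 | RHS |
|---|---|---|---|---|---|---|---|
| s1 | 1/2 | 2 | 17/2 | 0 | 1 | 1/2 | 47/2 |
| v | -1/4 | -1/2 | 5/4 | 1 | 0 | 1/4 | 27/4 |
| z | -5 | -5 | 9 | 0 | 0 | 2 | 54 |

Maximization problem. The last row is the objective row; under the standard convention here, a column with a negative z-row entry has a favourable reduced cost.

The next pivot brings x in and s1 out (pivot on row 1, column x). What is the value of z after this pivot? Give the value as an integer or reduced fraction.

289

Minimum ratio for x: (47/2)/(1/2) = 47.
z changes by −(z-row coeff of x)·ratio = −(-5)·47 = 235.
New z = 54 + 235 = 289.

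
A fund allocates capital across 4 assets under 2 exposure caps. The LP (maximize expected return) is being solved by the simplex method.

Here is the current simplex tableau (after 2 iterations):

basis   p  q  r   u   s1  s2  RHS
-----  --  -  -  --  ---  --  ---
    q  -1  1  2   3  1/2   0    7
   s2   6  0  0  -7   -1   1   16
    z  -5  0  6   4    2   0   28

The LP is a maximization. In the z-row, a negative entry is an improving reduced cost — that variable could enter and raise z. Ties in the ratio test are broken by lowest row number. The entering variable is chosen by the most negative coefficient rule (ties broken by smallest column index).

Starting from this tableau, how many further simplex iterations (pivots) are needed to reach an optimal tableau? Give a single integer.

2

pivot: p in, s2 out → z = 124/3
pivot: u in, q out → z = 51
No improving column remains; optimal.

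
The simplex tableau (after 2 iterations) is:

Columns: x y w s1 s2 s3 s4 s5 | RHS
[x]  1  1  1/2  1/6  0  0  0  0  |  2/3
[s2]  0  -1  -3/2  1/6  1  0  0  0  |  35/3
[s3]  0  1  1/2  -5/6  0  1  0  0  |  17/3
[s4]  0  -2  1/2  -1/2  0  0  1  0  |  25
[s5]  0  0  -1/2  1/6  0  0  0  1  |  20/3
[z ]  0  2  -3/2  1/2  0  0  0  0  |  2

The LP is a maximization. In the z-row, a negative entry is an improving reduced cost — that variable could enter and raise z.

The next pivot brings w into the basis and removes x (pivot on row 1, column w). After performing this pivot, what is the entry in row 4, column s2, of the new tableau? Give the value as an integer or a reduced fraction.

0

Pivot element is row 1, column w: 1/2.
Normalize row 1: new (row 1, s2) = 0/(1/2) = 0.
row 4 ← row 4 − (1/2)·(new row 1): 0 − (1/2)·0 = 0.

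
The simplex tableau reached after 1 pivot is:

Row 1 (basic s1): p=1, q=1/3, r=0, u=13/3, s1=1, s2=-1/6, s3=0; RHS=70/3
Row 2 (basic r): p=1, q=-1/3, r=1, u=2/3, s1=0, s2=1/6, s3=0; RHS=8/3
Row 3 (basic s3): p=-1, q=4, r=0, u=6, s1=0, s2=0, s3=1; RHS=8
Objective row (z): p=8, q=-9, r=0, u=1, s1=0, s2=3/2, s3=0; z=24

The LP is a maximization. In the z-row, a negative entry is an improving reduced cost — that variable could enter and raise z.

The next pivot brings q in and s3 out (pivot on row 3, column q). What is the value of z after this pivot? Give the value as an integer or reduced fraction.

Minimum ratio for q: 8/4 = 2.
z changes by −(z-row coeff of q)·ratio = −(-9)·2 = 18.
New z = 24 + 18 = 42.

42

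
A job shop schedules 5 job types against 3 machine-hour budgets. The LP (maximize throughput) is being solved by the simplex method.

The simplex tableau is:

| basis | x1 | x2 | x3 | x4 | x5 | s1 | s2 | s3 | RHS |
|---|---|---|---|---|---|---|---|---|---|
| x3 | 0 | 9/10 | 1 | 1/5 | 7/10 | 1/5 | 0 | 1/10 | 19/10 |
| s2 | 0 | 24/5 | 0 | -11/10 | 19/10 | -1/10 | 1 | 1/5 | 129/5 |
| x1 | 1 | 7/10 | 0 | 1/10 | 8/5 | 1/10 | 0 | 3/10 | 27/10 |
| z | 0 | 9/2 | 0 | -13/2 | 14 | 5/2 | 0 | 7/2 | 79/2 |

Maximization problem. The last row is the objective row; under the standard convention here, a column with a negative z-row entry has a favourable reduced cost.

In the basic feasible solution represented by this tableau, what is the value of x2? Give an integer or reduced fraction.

0

x2 is nonbasic (not in the basis column), so its value in the current BFS is 0.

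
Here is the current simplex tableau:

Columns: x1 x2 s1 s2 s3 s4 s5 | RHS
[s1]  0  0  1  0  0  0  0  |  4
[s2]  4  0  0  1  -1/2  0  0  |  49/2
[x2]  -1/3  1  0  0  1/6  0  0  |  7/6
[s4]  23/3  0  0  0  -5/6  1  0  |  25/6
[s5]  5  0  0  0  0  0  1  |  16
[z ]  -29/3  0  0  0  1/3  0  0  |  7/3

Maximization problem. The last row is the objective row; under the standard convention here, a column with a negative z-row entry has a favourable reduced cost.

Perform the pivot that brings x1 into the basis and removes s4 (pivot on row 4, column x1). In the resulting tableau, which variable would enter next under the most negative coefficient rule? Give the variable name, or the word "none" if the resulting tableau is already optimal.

Pivot element 23/3. New z-row = old z-row − (-29/3)·(row 4/(23/3)).
Updated z-row coefficients: x1: 0, x2: 0, s1: 0, s2: 0, s3: -33/46, s4: 29/23, s5: 0.
The most negative is -33/46 in column s3, so s3 would enter next.

s3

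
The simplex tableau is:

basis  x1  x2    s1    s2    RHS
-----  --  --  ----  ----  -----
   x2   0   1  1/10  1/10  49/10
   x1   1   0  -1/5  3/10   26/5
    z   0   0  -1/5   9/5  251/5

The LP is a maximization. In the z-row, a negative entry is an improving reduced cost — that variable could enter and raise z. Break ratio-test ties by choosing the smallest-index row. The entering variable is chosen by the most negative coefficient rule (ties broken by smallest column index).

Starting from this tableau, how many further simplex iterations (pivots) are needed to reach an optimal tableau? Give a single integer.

pivot: s1 in, x2 out → z = 60
No improving column remains; optimal.

1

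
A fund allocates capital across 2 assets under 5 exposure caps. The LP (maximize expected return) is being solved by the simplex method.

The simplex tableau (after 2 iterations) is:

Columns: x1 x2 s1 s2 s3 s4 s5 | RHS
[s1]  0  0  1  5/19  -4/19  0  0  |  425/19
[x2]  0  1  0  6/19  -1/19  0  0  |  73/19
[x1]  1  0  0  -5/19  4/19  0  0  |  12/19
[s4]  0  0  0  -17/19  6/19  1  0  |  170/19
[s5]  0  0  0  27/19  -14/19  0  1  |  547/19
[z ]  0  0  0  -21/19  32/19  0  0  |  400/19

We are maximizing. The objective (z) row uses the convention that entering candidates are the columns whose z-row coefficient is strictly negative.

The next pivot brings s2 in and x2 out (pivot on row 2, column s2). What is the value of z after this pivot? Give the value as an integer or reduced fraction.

69/2

Minimum ratio for s2: (73/19)/(6/19) = 73/6.
z changes by −(z-row coeff of s2)·ratio = −(-21/19)·(73/6) = 511/38.
New z = 400/19 + (511/38) = 69/2.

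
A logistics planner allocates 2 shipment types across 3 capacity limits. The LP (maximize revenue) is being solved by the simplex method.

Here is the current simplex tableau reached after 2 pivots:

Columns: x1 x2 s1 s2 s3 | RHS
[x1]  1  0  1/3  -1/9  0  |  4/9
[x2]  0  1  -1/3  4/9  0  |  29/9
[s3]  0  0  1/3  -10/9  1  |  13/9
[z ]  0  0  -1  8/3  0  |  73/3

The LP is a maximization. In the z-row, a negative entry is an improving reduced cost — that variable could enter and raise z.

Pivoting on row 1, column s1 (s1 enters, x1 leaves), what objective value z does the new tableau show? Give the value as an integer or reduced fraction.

77/3

Minimum ratio for s1: (4/9)/(1/3) = 4/3.
z changes by −(z-row coeff of s1)·ratio = −(-1)·(4/3) = 4/3.
New z = 73/3 + (4/3) = 77/3.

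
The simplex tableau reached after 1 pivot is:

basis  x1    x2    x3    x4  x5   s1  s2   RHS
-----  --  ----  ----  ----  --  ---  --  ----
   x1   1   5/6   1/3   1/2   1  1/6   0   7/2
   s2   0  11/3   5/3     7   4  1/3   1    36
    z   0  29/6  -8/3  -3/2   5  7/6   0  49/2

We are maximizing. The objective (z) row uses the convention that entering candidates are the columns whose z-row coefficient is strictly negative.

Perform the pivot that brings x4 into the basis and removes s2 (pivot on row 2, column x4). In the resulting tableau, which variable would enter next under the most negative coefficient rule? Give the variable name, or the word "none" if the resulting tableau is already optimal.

x3

Pivot element 7. New z-row = old z-row − (-3/2)·(row 2/7).
Updated z-row coefficients: x1: 0, x2: 118/21, x3: -97/42, x4: 0, x5: 41/7, s1: 26/21, s2: 3/14.
The most negative is -97/42 in column x3, so x3 would enter next.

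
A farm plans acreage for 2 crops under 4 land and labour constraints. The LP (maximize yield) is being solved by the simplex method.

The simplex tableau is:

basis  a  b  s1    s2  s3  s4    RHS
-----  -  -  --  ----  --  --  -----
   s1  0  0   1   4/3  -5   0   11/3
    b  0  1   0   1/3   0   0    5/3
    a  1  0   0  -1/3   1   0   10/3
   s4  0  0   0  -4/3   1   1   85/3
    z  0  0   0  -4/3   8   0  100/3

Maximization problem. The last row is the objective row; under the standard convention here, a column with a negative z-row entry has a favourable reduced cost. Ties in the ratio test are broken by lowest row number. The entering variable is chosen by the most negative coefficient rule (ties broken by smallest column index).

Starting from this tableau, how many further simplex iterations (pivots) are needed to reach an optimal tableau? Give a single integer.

1

pivot: s2 in, s1 out → z = 37
No improving column remains; optimal.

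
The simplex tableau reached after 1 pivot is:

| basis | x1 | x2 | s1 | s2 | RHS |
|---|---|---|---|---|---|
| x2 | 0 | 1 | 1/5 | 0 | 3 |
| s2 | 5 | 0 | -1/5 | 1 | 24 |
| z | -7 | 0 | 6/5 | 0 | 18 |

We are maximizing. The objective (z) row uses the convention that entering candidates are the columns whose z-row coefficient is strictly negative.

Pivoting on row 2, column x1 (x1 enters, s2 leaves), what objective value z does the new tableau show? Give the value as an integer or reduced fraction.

258/5

Minimum ratio for x1: 24/5 = 24/5.
z changes by −(z-row coeff of x1)·ratio = −(-7)·(24/5) = 168/5.
New z = 18 + (168/5) = 258/5.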